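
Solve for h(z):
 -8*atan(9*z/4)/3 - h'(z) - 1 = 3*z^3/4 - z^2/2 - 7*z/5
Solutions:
 h(z) = C1 - 3*z^4/16 + z^3/6 + 7*z^2/10 - 8*z*atan(9*z/4)/3 - z + 16*log(81*z^2 + 16)/27


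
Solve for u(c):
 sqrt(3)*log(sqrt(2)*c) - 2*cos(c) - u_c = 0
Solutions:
 u(c) = C1 + sqrt(3)*c*(log(c) - 1) + sqrt(3)*c*log(2)/2 - 2*sin(c)


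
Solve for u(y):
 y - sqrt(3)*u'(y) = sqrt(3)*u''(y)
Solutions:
 u(y) = C1 + C2*exp(-y) + sqrt(3)*y^2/6 - sqrt(3)*y/3


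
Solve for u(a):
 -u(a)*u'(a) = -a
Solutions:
 u(a) = -sqrt(C1 + a^2)
 u(a) = sqrt(C1 + a^2)


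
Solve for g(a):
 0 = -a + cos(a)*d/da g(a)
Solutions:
 g(a) = C1 + Integral(a/cos(a), a)


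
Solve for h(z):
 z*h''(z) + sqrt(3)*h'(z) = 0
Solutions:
 h(z) = C1 + C2*z^(1 - sqrt(3))


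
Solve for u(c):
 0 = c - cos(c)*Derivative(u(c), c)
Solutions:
 u(c) = C1 + Integral(c/cos(c), c)


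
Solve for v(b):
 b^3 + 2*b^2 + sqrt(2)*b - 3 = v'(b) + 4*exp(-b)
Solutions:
 v(b) = C1 + b^4/4 + 2*b^3/3 + sqrt(2)*b^2/2 - 3*b + 4*exp(-b)


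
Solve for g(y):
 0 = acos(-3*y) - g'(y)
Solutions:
 g(y) = C1 + y*acos(-3*y) + sqrt(1 - 9*y^2)/3


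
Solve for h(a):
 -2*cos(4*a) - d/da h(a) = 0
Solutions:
 h(a) = C1 - sin(4*a)/2


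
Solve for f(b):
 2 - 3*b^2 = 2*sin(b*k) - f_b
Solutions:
 f(b) = C1 + b^3 - 2*b - 2*cos(b*k)/k


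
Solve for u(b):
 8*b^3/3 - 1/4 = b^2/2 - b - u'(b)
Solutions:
 u(b) = C1 - 2*b^4/3 + b^3/6 - b^2/2 + b/4


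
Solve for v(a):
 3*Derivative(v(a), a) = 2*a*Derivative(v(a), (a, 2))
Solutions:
 v(a) = C1 + C2*a^(5/2)


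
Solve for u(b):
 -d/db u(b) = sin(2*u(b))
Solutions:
 u(b) = pi - acos((-C1 - exp(4*b))/(C1 - exp(4*b)))/2
 u(b) = acos((-C1 - exp(4*b))/(C1 - exp(4*b)))/2


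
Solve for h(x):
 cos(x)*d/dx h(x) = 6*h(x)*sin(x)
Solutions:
 h(x) = C1/cos(x)^6


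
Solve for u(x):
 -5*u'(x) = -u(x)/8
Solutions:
 u(x) = C1*exp(x/40)


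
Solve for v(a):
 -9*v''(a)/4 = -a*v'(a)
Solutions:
 v(a) = C1 + C2*erfi(sqrt(2)*a/3)


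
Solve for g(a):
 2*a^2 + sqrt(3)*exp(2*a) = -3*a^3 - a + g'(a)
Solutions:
 g(a) = C1 + 3*a^4/4 + 2*a^3/3 + a^2/2 + sqrt(3)*exp(2*a)/2


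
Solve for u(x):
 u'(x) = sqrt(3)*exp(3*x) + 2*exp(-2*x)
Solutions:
 u(x) = C1 + sqrt(3)*exp(3*x)/3 - exp(-2*x)


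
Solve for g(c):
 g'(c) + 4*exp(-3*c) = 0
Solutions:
 g(c) = C1 + 4*exp(-3*c)/3


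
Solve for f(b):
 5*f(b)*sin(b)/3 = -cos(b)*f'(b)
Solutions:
 f(b) = C1*cos(b)^(5/3)


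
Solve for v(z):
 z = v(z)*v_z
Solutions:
 v(z) = -sqrt(C1 + z^2)
 v(z) = sqrt(C1 + z^2)


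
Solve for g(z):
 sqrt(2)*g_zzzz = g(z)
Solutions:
 g(z) = C1*exp(-2^(7/8)*z/2) + C2*exp(2^(7/8)*z/2) + C3*sin(2^(7/8)*z/2) + C4*cos(2^(7/8)*z/2)


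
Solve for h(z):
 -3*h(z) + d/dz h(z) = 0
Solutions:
 h(z) = C1*exp(3*z)


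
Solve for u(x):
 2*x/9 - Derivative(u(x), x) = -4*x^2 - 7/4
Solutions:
 u(x) = C1 + 4*x^3/3 + x^2/9 + 7*x/4


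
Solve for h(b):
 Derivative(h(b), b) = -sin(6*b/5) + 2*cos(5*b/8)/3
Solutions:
 h(b) = C1 + 16*sin(5*b/8)/15 + 5*cos(6*b/5)/6


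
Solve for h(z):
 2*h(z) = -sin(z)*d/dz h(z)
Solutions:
 h(z) = C1*(cos(z) + 1)/(cos(z) - 1)


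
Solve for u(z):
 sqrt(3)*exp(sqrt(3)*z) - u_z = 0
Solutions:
 u(z) = C1 + exp(sqrt(3)*z)


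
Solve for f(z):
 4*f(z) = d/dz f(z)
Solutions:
 f(z) = C1*exp(4*z)


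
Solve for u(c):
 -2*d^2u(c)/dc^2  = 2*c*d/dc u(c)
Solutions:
 u(c) = C1 + C2*erf(sqrt(2)*c/2)


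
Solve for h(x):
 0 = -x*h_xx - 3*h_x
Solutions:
 h(x) = C1 + C2/x^2


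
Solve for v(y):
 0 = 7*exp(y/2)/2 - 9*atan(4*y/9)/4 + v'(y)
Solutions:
 v(y) = C1 + 9*y*atan(4*y/9)/4 - 7*exp(y/2) - 81*log(16*y^2 + 81)/32


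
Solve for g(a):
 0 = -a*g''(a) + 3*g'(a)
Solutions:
 g(a) = C1 + C2*a^4


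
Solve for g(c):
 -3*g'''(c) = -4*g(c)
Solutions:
 g(c) = C3*exp(6^(2/3)*c/3) + (C1*sin(2^(2/3)*3^(1/6)*c/2) + C2*cos(2^(2/3)*3^(1/6)*c/2))*exp(-6^(2/3)*c/6)


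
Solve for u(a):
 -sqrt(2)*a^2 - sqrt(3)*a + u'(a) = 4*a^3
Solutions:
 u(a) = C1 + a^4 + sqrt(2)*a^3/3 + sqrt(3)*a^2/2


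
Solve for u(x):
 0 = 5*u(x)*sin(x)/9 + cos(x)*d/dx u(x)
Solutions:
 u(x) = C1*cos(x)^(5/9)


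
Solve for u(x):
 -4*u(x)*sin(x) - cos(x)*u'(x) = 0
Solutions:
 u(x) = C1*cos(x)^4


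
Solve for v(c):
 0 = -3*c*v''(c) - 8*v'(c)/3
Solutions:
 v(c) = C1 + C2*c^(1/9)


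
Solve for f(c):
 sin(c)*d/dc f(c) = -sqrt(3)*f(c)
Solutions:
 f(c) = C1*(cos(c) + 1)^(sqrt(3)/2)/(cos(c) - 1)^(sqrt(3)/2)


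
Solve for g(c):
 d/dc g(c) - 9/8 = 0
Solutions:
 g(c) = C1 + 9*c/8


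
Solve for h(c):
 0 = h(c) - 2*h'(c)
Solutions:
 h(c) = C1*exp(c/2)


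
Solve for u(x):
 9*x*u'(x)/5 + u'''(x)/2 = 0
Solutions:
 u(x) = C1 + Integral(C2*airyai(-18^(1/3)*5^(2/3)*x/5) + C3*airybi(-18^(1/3)*5^(2/3)*x/5), x)


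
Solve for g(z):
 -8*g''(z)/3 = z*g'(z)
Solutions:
 g(z) = C1 + C2*erf(sqrt(3)*z/4)


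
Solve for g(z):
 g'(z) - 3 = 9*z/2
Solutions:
 g(z) = C1 + 9*z^2/4 + 3*z


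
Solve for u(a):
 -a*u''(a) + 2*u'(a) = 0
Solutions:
 u(a) = C1 + C2*a^3


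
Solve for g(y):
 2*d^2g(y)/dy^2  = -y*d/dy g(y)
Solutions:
 g(y) = C1 + C2*erf(y/2)


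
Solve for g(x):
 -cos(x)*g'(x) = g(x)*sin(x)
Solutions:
 g(x) = C1*cos(x)


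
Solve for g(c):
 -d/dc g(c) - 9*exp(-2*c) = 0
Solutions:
 g(c) = C1 + 9*exp(-2*c)/2


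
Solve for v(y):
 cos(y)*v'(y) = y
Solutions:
 v(y) = C1 + Integral(y/cos(y), y)


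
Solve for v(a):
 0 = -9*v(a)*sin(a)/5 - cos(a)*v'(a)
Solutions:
 v(a) = C1*cos(a)^(9/5)


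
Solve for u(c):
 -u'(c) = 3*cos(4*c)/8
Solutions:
 u(c) = C1 - 3*sin(4*c)/32


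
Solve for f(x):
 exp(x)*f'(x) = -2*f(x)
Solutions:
 f(x) = C1*exp(2*exp(-x))


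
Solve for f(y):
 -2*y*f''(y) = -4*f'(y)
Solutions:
 f(y) = C1 + C2*y^3


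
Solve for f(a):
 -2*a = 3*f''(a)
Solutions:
 f(a) = C1 + C2*a - a^3/9


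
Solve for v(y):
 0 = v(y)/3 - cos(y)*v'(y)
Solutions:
 v(y) = C1*(sin(y) + 1)^(1/6)/(sin(y) - 1)^(1/6)


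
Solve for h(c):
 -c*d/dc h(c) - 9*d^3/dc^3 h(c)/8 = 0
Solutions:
 h(c) = C1 + Integral(C2*airyai(-2*3^(1/3)*c/3) + C3*airybi(-2*3^(1/3)*c/3), c)


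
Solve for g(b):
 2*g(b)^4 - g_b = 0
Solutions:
 g(b) = (-1/(C1 + 6*b))^(1/3)
 g(b) = (-1/(C1 + 2*b))^(1/3)*(-3^(2/3) - 3*3^(1/6)*I)/6
 g(b) = (-1/(C1 + 2*b))^(1/3)*(-3^(2/3) + 3*3^(1/6)*I)/6


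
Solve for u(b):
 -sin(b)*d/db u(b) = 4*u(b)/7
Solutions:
 u(b) = C1*(cos(b) + 1)^(2/7)/(cos(b) - 1)^(2/7)


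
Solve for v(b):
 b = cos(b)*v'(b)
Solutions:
 v(b) = C1 + Integral(b/cos(b), b)


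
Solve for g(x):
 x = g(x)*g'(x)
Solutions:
 g(x) = -sqrt(C1 + x^2)
 g(x) = sqrt(C1 + x^2)


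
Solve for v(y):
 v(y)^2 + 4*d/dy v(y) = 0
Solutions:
 v(y) = 4/(C1 + y)


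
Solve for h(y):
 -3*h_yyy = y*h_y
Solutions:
 h(y) = C1 + Integral(C2*airyai(-3^(2/3)*y/3) + C3*airybi(-3^(2/3)*y/3), y)


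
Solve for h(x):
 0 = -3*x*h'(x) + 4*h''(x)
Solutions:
 h(x) = C1 + C2*erfi(sqrt(6)*x/4)


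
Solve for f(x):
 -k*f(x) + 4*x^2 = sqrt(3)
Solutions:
 f(x) = (4*x^2 - sqrt(3))/k


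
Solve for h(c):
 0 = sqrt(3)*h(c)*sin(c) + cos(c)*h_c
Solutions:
 h(c) = C1*cos(c)^(sqrt(3))


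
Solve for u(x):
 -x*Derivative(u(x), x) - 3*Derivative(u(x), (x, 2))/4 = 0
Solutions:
 u(x) = C1 + C2*erf(sqrt(6)*x/3)


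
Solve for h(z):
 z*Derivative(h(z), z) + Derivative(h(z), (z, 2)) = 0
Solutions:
 h(z) = C1 + C2*erf(sqrt(2)*z/2)


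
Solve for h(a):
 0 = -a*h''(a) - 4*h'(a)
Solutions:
 h(a) = C1 + C2/a^3


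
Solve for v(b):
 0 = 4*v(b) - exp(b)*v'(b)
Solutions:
 v(b) = C1*exp(-4*exp(-b))


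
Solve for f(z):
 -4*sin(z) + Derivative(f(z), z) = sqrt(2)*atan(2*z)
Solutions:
 f(z) = C1 + sqrt(2)*(z*atan(2*z) - log(4*z^2 + 1)/4) - 4*cos(z)


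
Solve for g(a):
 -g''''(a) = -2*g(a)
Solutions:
 g(a) = C1*exp(-2^(1/4)*a) + C2*exp(2^(1/4)*a) + C3*sin(2^(1/4)*a) + C4*cos(2^(1/4)*a)


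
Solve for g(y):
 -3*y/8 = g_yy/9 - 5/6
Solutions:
 g(y) = C1 + C2*y - 9*y^3/16 + 15*y^2/4


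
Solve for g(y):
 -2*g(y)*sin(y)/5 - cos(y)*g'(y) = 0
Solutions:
 g(y) = C1*cos(y)^(2/5)


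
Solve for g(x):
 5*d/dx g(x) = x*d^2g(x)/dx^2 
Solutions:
 g(x) = C1 + C2*x^6


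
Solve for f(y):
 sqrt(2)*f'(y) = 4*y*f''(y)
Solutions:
 f(y) = C1 + C2*y^(sqrt(2)/4 + 1)


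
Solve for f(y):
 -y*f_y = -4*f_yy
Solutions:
 f(y) = C1 + C2*erfi(sqrt(2)*y/4)


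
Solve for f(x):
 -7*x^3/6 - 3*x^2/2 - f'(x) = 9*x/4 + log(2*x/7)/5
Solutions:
 f(x) = C1 - 7*x^4/24 - x^3/2 - 9*x^2/8 - x*log(x)/5 - x*log(2)/5 + x/5 + x*log(7)/5


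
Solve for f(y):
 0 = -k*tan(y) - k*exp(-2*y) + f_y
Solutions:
 f(y) = C1 + k*(log(tan(y)^2 + 1) - exp(-2*y))/2


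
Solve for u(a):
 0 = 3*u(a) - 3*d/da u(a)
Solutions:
 u(a) = C1*exp(a)


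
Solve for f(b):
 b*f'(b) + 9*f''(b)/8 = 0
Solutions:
 f(b) = C1 + C2*erf(2*b/3)


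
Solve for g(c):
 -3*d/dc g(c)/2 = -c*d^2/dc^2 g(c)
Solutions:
 g(c) = C1 + C2*c^(5/2)


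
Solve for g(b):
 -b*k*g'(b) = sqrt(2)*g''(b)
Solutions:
 g(b) = Piecewise((-2^(3/4)*sqrt(pi)*C1*erf(2^(1/4)*b*sqrt(k)/2)/(2*sqrt(k)) - C2, (k > 0) | (k < 0)), (-C1*b - C2, True))


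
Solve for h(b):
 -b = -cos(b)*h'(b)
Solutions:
 h(b) = C1 + Integral(b/cos(b), b)


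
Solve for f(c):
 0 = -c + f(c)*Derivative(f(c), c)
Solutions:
 f(c) = -sqrt(C1 + c^2)
 f(c) = sqrt(C1 + c^2)


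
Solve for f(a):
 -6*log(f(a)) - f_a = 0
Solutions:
 li(f(a)) = C1 - 6*a


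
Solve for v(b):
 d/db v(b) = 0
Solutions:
 v(b) = C1


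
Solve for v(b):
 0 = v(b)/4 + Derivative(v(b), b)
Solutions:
 v(b) = C1*exp(-b/4)


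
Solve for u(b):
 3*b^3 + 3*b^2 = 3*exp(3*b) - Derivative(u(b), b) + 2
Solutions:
 u(b) = C1 - 3*b^4/4 - b^3 + 2*b + exp(3*b)


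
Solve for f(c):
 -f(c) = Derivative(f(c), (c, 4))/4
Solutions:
 f(c) = (C1*sin(c) + C2*cos(c))*exp(-c) + (C3*sin(c) + C4*cos(c))*exp(c)


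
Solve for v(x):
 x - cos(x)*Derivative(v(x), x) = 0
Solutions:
 v(x) = C1 + Integral(x/cos(x), x)


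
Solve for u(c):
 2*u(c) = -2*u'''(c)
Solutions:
 u(c) = C3*exp(-c) + (C1*sin(sqrt(3)*c/2) + C2*cos(sqrt(3)*c/2))*exp(c/2)


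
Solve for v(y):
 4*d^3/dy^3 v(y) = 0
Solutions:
 v(y) = C1 + C2*y + C3*y^2


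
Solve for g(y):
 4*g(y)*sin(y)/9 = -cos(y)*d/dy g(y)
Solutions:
 g(y) = C1*cos(y)^(4/9)


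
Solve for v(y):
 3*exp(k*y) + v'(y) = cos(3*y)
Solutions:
 v(y) = C1 + sin(3*y)/3 - 3*exp(k*y)/k


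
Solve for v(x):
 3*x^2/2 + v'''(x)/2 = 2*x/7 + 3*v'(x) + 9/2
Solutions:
 v(x) = C1 + C2*exp(-sqrt(6)*x) + C3*exp(sqrt(6)*x) + x^3/6 - x^2/21 - 4*x/3


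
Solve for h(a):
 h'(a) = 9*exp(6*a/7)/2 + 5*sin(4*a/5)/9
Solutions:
 h(a) = C1 + 21*exp(6*a/7)/4 - 25*cos(4*a/5)/36


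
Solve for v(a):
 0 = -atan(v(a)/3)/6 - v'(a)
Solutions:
 Integral(1/atan(_y/3), (_y, v(a))) = C1 - a/6


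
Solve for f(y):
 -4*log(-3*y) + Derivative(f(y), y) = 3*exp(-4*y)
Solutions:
 f(y) = C1 + 4*y*log(-y) + 4*y*(-1 + log(3)) - 3*exp(-4*y)/4


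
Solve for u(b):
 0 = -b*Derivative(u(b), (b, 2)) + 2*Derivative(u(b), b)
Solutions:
 u(b) = C1 + C2*b^3


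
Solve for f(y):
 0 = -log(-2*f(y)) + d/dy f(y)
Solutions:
 -Integral(1/(log(-_y) + log(2)), (_y, f(y))) = C1 - y


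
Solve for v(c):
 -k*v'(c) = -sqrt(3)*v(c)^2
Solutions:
 v(c) = -k/(C1*k + sqrt(3)*c)


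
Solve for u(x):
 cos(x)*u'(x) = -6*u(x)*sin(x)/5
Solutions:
 u(x) = C1*cos(x)^(6/5)


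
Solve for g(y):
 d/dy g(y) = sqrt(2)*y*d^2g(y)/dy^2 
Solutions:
 g(y) = C1 + C2*y^(sqrt(2)/2 + 1)


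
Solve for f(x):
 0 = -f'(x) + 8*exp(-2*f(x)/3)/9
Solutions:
 f(x) = 3*log(-sqrt(C1 + 8*x)) - 6*log(3) + 3*log(6)/2
 f(x) = 3*log(C1 + 8*x)/2 - 6*log(3) + 3*log(6)/2


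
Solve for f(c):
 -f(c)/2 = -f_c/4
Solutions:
 f(c) = C1*exp(2*c)


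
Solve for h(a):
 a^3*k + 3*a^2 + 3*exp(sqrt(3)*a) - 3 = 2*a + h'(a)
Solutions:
 h(a) = C1 + a^4*k/4 + a^3 - a^2 - 3*a + sqrt(3)*exp(sqrt(3)*a)


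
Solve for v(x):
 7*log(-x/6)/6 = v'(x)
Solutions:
 v(x) = C1 + 7*x*log(-x)/6 + 7*x*(-log(6) - 1)/6


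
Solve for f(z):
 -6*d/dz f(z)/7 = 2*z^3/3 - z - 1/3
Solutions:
 f(z) = C1 - 7*z^4/36 + 7*z^2/12 + 7*z/18


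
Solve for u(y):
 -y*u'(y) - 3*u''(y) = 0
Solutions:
 u(y) = C1 + C2*erf(sqrt(6)*y/6)


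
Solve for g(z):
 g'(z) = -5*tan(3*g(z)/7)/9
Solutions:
 g(z) = -7*asin(C1*exp(-5*z/21))/3 + 7*pi/3
 g(z) = 7*asin(C1*exp(-5*z/21))/3


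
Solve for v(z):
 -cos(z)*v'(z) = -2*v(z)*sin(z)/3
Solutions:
 v(z) = C1/cos(z)^(2/3)


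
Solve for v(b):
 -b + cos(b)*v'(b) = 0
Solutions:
 v(b) = C1 + Integral(b/cos(b), b)


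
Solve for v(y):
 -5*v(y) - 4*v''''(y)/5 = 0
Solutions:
 v(y) = (C1*sin(sqrt(5)*y/2) + C2*cos(sqrt(5)*y/2))*exp(-sqrt(5)*y/2) + (C3*sin(sqrt(5)*y/2) + C4*cos(sqrt(5)*y/2))*exp(sqrt(5)*y/2)


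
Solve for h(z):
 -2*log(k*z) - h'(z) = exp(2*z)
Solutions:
 h(z) = C1 - 2*z*log(k*z) + 2*z - exp(2*z)/2


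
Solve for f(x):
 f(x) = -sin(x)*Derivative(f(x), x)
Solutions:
 f(x) = C1*sqrt(cos(x) + 1)/sqrt(cos(x) - 1)


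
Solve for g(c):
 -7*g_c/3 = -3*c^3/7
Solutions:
 g(c) = C1 + 9*c^4/196


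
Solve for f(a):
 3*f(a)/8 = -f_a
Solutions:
 f(a) = C1*exp(-3*a/8)


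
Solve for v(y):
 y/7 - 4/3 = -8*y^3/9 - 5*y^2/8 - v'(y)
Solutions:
 v(y) = C1 - 2*y^4/9 - 5*y^3/24 - y^2/14 + 4*y/3


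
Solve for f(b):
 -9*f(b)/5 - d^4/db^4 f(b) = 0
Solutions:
 f(b) = (C1*sin(5^(3/4)*sqrt(6)*b/10) + C2*cos(5^(3/4)*sqrt(6)*b/10))*exp(-5^(3/4)*sqrt(6)*b/10) + (C3*sin(5^(3/4)*sqrt(6)*b/10) + C4*cos(5^(3/4)*sqrt(6)*b/10))*exp(5^(3/4)*sqrt(6)*b/10)


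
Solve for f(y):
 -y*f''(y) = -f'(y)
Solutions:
 f(y) = C1 + C2*y^2


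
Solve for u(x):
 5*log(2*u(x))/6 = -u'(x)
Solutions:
 6*Integral(1/(log(_y) + log(2)), (_y, u(x)))/5 = C1 - x


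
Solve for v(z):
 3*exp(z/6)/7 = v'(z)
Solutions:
 v(z) = C1 + 18*exp(z/6)/7


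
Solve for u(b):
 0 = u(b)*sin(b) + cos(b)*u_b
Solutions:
 u(b) = C1*cos(b)


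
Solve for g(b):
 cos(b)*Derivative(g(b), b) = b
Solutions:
 g(b) = C1 + Integral(b/cos(b), b)


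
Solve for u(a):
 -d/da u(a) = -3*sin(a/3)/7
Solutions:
 u(a) = C1 - 9*cos(a/3)/7


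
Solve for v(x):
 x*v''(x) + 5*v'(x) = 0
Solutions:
 v(x) = C1 + C2/x^4


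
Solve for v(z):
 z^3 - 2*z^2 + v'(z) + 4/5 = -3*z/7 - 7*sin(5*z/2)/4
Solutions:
 v(z) = C1 - z^4/4 + 2*z^3/3 - 3*z^2/14 - 4*z/5 + 7*cos(5*z/2)/10


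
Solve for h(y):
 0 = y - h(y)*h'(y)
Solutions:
 h(y) = -sqrt(C1 + y^2)
 h(y) = sqrt(C1 + y^2)


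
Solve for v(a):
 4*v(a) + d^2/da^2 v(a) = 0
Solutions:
 v(a) = C1*sin(2*a) + C2*cos(2*a)


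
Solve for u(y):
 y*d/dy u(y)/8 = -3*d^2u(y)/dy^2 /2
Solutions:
 u(y) = C1 + C2*erf(sqrt(6)*y/12)


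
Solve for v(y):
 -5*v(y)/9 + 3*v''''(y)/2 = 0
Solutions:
 v(y) = C1*exp(-30^(1/4)*y/3) + C2*exp(30^(1/4)*y/3) + C3*sin(30^(1/4)*y/3) + C4*cos(30^(1/4)*y/3)


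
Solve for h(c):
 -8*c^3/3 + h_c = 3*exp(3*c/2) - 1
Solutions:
 h(c) = C1 + 2*c^4/3 - c + 2*exp(3*c/2)


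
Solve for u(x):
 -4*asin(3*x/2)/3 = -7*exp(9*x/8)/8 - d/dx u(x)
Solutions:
 u(x) = C1 + 4*x*asin(3*x/2)/3 + 4*sqrt(4 - 9*x^2)/9 - 7*exp(9*x/8)/9


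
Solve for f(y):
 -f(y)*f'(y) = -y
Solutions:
 f(y) = -sqrt(C1 + y^2)
 f(y) = sqrt(C1 + y^2)


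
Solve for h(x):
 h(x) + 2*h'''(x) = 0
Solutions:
 h(x) = C3*exp(-2^(2/3)*x/2) + (C1*sin(2^(2/3)*sqrt(3)*x/4) + C2*cos(2^(2/3)*sqrt(3)*x/4))*exp(2^(2/3)*x/4)


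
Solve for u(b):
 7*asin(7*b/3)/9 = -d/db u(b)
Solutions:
 u(b) = C1 - 7*b*asin(7*b/3)/9 - sqrt(9 - 49*b^2)/9


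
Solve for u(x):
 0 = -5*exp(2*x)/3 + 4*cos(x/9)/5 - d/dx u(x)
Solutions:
 u(x) = C1 - 5*exp(2*x)/6 + 36*sin(x/9)/5


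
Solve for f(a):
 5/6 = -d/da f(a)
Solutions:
 f(a) = C1 - 5*a/6


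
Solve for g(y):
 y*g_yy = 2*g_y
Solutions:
 g(y) = C1 + C2*y^3


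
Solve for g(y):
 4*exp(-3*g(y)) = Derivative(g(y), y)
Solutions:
 g(y) = log(C1 + 12*y)/3
 g(y) = log((-3^(1/3) - 3^(5/6)*I)*(C1 + 4*y)^(1/3)/2)
 g(y) = log((-3^(1/3) + 3^(5/6)*I)*(C1 + 4*y)^(1/3)/2)


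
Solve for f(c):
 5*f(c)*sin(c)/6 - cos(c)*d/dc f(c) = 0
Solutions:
 f(c) = C1/cos(c)^(5/6)


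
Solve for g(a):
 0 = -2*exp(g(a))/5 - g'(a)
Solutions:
 g(a) = log(1/(C1 + 2*a)) + log(5)


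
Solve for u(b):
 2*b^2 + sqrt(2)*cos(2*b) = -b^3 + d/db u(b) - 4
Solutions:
 u(b) = C1 + b^4/4 + 2*b^3/3 + 4*b + sqrt(2)*sin(2*b)/2


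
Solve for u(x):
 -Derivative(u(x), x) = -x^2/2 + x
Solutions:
 u(x) = C1 + x^3/6 - x^2/2


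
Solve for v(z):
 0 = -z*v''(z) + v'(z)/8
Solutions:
 v(z) = C1 + C2*z^(9/8)


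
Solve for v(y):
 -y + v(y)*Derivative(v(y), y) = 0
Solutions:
 v(y) = -sqrt(C1 + y^2)
 v(y) = sqrt(C1 + y^2)


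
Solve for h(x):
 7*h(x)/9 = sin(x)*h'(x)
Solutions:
 h(x) = C1*(cos(x) - 1)^(7/18)/(cos(x) + 1)^(7/18)


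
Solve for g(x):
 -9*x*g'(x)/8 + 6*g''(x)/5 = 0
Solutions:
 g(x) = C1 + C2*erfi(sqrt(30)*x/8)


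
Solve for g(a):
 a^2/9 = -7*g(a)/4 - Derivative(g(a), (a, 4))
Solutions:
 g(a) = -4*a^2/63 + (C1*sin(7^(1/4)*a/2) + C2*cos(7^(1/4)*a/2))*exp(-7^(1/4)*a/2) + (C3*sin(7^(1/4)*a/2) + C4*cos(7^(1/4)*a/2))*exp(7^(1/4)*a/2)


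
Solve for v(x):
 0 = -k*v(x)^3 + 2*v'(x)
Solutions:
 v(x) = -sqrt(-1/(C1 + k*x))
 v(x) = sqrt(-1/(C1 + k*x))


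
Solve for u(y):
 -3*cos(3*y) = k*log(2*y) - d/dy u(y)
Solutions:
 u(y) = C1 + k*y*(log(y) - 1) + k*y*log(2) + sin(3*y)


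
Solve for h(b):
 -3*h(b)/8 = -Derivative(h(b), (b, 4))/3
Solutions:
 h(b) = C1*exp(-2^(1/4)*sqrt(3)*b/2) + C2*exp(2^(1/4)*sqrt(3)*b/2) + C3*sin(2^(1/4)*sqrt(3)*b/2) + C4*cos(2^(1/4)*sqrt(3)*b/2)


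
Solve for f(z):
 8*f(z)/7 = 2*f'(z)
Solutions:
 f(z) = C1*exp(4*z/7)


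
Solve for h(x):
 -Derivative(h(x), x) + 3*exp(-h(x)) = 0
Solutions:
 h(x) = log(C1 + 3*x)


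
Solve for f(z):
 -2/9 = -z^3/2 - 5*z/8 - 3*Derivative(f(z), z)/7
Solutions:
 f(z) = C1 - 7*z^4/24 - 35*z^2/48 + 14*z/27


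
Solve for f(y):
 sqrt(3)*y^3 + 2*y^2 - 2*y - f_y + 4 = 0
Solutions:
 f(y) = C1 + sqrt(3)*y^4/4 + 2*y^3/3 - y^2 + 4*y


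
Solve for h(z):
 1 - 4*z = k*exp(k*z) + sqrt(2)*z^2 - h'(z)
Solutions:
 h(z) = C1 + sqrt(2)*z^3/3 + 2*z^2 - z + exp(k*z)


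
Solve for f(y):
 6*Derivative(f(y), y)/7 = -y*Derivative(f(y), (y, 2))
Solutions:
 f(y) = C1 + C2*y^(1/7)


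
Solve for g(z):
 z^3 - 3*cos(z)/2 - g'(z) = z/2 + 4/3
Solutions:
 g(z) = C1 + z^4/4 - z^2/4 - 4*z/3 - 3*sin(z)/2


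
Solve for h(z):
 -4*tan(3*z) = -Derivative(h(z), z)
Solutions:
 h(z) = C1 - 4*log(cos(3*z))/3


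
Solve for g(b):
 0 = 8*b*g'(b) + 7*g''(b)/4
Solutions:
 g(b) = C1 + C2*erf(4*sqrt(7)*b/7)


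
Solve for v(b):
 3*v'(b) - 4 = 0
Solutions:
 v(b) = C1 + 4*b/3


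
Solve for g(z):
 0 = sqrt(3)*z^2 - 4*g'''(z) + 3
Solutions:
 g(z) = C1 + C2*z + C3*z^2 + sqrt(3)*z^5/240 + z^3/8


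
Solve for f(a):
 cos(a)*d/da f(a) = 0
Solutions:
 f(a) = C1


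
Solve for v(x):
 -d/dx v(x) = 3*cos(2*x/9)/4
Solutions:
 v(x) = C1 - 27*sin(2*x/9)/8


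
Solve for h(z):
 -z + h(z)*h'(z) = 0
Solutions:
 h(z) = -sqrt(C1 + z^2)
 h(z) = sqrt(C1 + z^2)


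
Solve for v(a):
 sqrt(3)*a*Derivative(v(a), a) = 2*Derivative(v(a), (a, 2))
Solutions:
 v(a) = C1 + C2*erfi(3^(1/4)*a/2)


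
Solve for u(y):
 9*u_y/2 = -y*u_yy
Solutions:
 u(y) = C1 + C2/y^(7/2)


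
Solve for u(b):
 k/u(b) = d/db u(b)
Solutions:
 u(b) = -sqrt(C1 + 2*b*k)
 u(b) = sqrt(C1 + 2*b*k)


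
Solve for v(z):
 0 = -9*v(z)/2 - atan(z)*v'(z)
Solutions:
 v(z) = C1*exp(-9*Integral(1/atan(z), z)/2)


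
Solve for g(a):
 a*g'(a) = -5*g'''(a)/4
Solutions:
 g(a) = C1 + Integral(C2*airyai(-10^(2/3)*a/5) + C3*airybi(-10^(2/3)*a/5), a)


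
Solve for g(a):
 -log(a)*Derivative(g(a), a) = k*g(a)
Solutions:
 g(a) = C1*exp(-k*li(a))


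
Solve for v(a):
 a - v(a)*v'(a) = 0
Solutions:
 v(a) = -sqrt(C1 + a^2)
 v(a) = sqrt(C1 + a^2)


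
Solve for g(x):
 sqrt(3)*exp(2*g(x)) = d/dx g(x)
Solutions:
 g(x) = log(-sqrt(-1/(C1 + sqrt(3)*x))) - log(2)/2
 g(x) = log(-1/(C1 + sqrt(3)*x))/2 - log(2)/2


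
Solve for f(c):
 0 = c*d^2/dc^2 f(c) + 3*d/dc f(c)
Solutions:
 f(c) = C1 + C2/c^2


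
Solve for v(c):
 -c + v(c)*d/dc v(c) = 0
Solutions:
 v(c) = -sqrt(C1 + c^2)
 v(c) = sqrt(C1 + c^2)


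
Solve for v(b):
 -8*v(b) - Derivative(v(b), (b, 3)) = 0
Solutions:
 v(b) = C3*exp(-2*b) + (C1*sin(sqrt(3)*b) + C2*cos(sqrt(3)*b))*exp(b)


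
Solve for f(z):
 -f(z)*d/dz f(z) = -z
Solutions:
 f(z) = -sqrt(C1 + z^2)
 f(z) = sqrt(C1 + z^2)


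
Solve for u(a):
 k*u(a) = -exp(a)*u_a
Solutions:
 u(a) = C1*exp(k*exp(-a))


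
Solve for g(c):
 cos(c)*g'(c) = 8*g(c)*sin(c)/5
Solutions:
 g(c) = C1/cos(c)^(8/5)


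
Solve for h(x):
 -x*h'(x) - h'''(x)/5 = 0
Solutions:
 h(x) = C1 + Integral(C2*airyai(-5^(1/3)*x) + C3*airybi(-5^(1/3)*x), x)


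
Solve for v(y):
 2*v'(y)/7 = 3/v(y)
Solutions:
 v(y) = -sqrt(C1 + 21*y)
 v(y) = sqrt(C1 + 21*y)


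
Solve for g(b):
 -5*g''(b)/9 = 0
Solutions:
 g(b) = C1 + C2*b


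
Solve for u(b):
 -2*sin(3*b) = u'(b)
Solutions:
 u(b) = C1 + 2*cos(3*b)/3


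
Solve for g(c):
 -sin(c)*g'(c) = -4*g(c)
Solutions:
 g(c) = C1*(cos(c)^2 - 2*cos(c) + 1)/(cos(c)^2 + 2*cos(c) + 1)


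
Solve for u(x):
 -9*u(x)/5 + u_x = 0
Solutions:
 u(x) = C1*exp(9*x/5)


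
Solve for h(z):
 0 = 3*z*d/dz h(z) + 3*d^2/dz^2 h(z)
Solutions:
 h(z) = C1 + C2*erf(sqrt(2)*z/2)


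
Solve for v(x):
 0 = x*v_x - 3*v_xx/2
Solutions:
 v(x) = C1 + C2*erfi(sqrt(3)*x/3)


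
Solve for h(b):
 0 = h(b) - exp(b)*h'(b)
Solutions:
 h(b) = C1*exp(-exp(-b))


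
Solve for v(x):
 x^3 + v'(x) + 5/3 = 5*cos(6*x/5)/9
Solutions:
 v(x) = C1 - x^4/4 - 5*x/3 + 25*sin(6*x/5)/54


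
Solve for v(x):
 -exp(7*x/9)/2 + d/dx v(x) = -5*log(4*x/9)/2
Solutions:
 v(x) = C1 - 5*x*log(x)/2 + x*(-5*log(2) + 5/2 + 5*log(3)) + 9*exp(7*x/9)/14


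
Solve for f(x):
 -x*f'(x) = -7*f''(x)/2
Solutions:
 f(x) = C1 + C2*erfi(sqrt(7)*x/7)


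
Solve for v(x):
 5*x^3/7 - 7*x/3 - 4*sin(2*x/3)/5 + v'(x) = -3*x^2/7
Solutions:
 v(x) = C1 - 5*x^4/28 - x^3/7 + 7*x^2/6 - 6*cos(2*x/3)/5


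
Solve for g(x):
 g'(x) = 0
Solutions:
 g(x) = C1


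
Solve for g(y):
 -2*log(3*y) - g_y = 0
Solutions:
 g(y) = C1 - 2*y*log(y) - y*log(9) + 2*y


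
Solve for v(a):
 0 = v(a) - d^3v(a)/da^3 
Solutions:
 v(a) = C3*exp(a) + (C1*sin(sqrt(3)*a/2) + C2*cos(sqrt(3)*a/2))*exp(-a/2)


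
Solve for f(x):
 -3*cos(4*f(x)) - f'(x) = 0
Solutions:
 f(x) = -asin((C1 + exp(24*x))/(C1 - exp(24*x)))/4 + pi/4
 f(x) = asin((C1 + exp(24*x))/(C1 - exp(24*x)))/4


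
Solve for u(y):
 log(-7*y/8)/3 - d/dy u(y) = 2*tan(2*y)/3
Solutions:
 u(y) = C1 + y*log(-y)/3 - y*log(2) - y/3 + y*log(7)/3 + log(cos(2*y))/3


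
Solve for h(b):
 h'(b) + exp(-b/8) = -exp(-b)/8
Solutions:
 h(b) = C1 + exp(-b)/8 + 8*exp(-b/8)


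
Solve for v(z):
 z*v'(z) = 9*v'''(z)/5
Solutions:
 v(z) = C1 + Integral(C2*airyai(15^(1/3)*z/3) + C3*airybi(15^(1/3)*z/3), z)


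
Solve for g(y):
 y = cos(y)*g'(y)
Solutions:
 g(y) = C1 + Integral(y/cos(y), y)


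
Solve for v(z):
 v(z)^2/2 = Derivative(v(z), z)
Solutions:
 v(z) = -2/(C1 + z)


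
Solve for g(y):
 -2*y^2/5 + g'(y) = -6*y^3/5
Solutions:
 g(y) = C1 - 3*y^4/10 + 2*y^3/15


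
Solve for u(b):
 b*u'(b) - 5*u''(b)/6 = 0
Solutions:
 u(b) = C1 + C2*erfi(sqrt(15)*b/5)


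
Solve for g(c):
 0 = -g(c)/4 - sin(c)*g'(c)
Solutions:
 g(c) = C1*(cos(c) + 1)^(1/8)/(cos(c) - 1)^(1/8)


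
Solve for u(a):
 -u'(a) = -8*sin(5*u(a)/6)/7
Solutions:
 -8*a/7 + 3*log(cos(5*u(a)/6) - 1)/5 - 3*log(cos(5*u(a)/6) + 1)/5 = C1


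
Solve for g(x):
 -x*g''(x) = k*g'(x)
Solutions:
 g(x) = C1 + x^(1 - re(k))*(C2*sin(log(x)*Abs(im(k))) + C3*cos(log(x)*im(k)))


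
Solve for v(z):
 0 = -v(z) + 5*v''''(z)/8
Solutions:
 v(z) = C1*exp(-10^(3/4)*z/5) + C2*exp(10^(3/4)*z/5) + C3*sin(10^(3/4)*z/5) + C4*cos(10^(3/4)*z/5)


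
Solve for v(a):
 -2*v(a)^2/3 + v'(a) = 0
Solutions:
 v(a) = -3/(C1 + 2*a)


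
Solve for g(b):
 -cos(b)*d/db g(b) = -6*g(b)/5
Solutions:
 g(b) = C1*(sin(b) + 1)^(3/5)/(sin(b) - 1)^(3/5)


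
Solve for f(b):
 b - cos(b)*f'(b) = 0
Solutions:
 f(b) = C1 + Integral(b/cos(b), b)


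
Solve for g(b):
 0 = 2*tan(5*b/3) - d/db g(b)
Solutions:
 g(b) = C1 - 6*log(cos(5*b/3))/5


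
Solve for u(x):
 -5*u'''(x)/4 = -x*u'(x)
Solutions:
 u(x) = C1 + Integral(C2*airyai(10^(2/3)*x/5) + C3*airybi(10^(2/3)*x/5), x)


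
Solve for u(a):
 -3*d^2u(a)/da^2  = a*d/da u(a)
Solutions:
 u(a) = C1 + C2*erf(sqrt(6)*a/6)


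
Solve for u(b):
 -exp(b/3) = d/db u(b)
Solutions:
 u(b) = C1 - 3*exp(b/3)


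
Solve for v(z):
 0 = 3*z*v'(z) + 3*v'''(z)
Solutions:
 v(z) = C1 + Integral(C2*airyai(-z) + C3*airybi(-z), z)


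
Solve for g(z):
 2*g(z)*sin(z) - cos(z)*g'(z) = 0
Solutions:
 g(z) = C1/cos(z)^2


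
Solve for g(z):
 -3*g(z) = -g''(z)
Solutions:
 g(z) = C1*exp(-sqrt(3)*z) + C2*exp(sqrt(3)*z)


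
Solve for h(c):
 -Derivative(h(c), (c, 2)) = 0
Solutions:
 h(c) = C1 + C2*c


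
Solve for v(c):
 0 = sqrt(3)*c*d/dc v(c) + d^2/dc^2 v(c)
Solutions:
 v(c) = C1 + C2*erf(sqrt(2)*3^(1/4)*c/2)


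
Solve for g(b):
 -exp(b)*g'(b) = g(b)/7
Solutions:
 g(b) = C1*exp(exp(-b)/7)


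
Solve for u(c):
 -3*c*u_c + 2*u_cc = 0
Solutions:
 u(c) = C1 + C2*erfi(sqrt(3)*c/2)


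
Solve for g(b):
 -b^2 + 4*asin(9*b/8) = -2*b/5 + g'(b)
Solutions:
 g(b) = C1 - b^3/3 + b^2/5 + 4*b*asin(9*b/8) + 4*sqrt(64 - 81*b^2)/9


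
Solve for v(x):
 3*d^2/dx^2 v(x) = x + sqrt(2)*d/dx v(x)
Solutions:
 v(x) = C1 + C2*exp(sqrt(2)*x/3) - sqrt(2)*x^2/4 - 3*x/2


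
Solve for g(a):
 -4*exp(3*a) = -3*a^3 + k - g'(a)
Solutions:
 g(a) = C1 - 3*a^4/4 + a*k + 4*exp(3*a)/3


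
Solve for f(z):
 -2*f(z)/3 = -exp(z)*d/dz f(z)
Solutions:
 f(z) = C1*exp(-2*exp(-z)/3)


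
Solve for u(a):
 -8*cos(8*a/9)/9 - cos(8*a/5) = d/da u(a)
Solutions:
 u(a) = C1 - sin(8*a/9) - 5*sin(8*a/5)/8


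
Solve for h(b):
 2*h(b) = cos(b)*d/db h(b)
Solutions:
 h(b) = C1*(sin(b) + 1)/(sin(b) - 1)


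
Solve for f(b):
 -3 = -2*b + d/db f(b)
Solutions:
 f(b) = C1 + b^2 - 3*b


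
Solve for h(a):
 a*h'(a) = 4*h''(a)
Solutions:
 h(a) = C1 + C2*erfi(sqrt(2)*a/4)


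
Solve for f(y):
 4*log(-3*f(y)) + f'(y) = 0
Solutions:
 Integral(1/(log(-_y) + log(3)), (_y, f(y)))/4 = C1 - y


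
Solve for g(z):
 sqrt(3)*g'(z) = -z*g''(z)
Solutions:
 g(z) = C1 + C2*z^(1 - sqrt(3))


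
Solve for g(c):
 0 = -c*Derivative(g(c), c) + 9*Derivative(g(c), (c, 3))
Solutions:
 g(c) = C1 + Integral(C2*airyai(3^(1/3)*c/3) + C3*airybi(3^(1/3)*c/3), c)


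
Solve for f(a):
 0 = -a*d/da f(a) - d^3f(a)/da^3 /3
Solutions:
 f(a) = C1 + Integral(C2*airyai(-3^(1/3)*a) + C3*airybi(-3^(1/3)*a), a)


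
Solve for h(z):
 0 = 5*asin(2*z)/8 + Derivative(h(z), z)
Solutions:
 h(z) = C1 - 5*z*asin(2*z)/8 - 5*sqrt(1 - 4*z^2)/16


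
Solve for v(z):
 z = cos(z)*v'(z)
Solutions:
 v(z) = C1 + Integral(z/cos(z), z)


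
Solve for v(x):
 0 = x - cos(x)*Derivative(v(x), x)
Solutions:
 v(x) = C1 + Integral(x/cos(x), x)


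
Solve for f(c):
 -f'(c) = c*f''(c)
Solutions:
 f(c) = C1 + C2*log(c)


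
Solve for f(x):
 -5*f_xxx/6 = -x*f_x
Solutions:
 f(x) = C1 + Integral(C2*airyai(5^(2/3)*6^(1/3)*x/5) + C3*airybi(5^(2/3)*6^(1/3)*x/5), x)


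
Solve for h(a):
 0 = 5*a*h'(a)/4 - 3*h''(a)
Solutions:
 h(a) = C1 + C2*erfi(sqrt(30)*a/12)


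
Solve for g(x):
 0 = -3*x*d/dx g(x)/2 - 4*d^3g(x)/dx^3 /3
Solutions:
 g(x) = C1 + Integral(C2*airyai(-3^(2/3)*x/2) + C3*airybi(-3^(2/3)*x/2), x)


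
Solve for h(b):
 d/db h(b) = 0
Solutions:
 h(b) = C1


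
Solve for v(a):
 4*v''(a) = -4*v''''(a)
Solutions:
 v(a) = C1 + C2*a + C3*sin(a) + C4*cos(a)


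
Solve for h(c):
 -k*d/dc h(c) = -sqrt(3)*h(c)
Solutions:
 h(c) = C1*exp(sqrt(3)*c/k)


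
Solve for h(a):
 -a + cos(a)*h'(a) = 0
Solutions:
 h(a) = C1 + Integral(a/cos(a), a)


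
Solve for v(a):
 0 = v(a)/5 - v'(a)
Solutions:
 v(a) = C1*exp(a/5)


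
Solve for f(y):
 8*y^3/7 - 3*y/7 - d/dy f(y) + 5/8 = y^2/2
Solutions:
 f(y) = C1 + 2*y^4/7 - y^3/6 - 3*y^2/14 + 5*y/8


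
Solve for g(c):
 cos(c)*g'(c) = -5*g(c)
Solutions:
 g(c) = C1*sqrt(sin(c) - 1)*(sin(c)^2 - 2*sin(c) + 1)/(sqrt(sin(c) + 1)*(sin(c)^2 + 2*sin(c) + 1))


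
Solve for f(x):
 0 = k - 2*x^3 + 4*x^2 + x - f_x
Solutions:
 f(x) = C1 + k*x - x^4/2 + 4*x^3/3 + x^2/2


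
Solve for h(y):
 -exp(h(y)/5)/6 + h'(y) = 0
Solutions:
 h(y) = 5*log(-1/(C1 + y)) + 5*log(30)


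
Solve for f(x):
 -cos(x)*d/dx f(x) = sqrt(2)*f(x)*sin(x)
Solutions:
 f(x) = C1*cos(x)^(sqrt(2))


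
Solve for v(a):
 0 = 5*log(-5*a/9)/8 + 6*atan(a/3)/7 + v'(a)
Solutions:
 v(a) = C1 - 5*a*log(-a)/8 - 6*a*atan(a/3)/7 - 5*a*log(5)/8 + 5*a/8 + 5*a*log(3)/4 + 9*log(a^2 + 9)/7


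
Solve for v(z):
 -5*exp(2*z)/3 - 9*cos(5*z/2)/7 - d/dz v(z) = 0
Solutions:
 v(z) = C1 - 5*exp(2*z)/6 - 18*sin(5*z/2)/35


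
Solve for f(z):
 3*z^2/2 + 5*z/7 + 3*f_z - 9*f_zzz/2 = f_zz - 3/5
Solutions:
 f(z) = C1 + C2*exp(z*(-1 + sqrt(55))/9) + C3*exp(-z*(1 + sqrt(55))/9) - z^3/6 - 2*z^2/7 - 397*z/210


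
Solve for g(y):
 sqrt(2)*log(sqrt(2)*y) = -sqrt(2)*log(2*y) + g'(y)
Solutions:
 g(y) = C1 + 2*sqrt(2)*y*log(y) - 2*sqrt(2)*y + 3*sqrt(2)*y*log(2)/2


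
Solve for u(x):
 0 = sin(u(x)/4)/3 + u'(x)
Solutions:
 x/3 + 2*log(cos(u(x)/4) - 1) - 2*log(cos(u(x)/4) + 1) = C1


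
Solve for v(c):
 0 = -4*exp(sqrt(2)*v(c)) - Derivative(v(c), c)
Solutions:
 v(c) = sqrt(2)*(2*log(1/(C1 + 4*c)) - log(2))/4


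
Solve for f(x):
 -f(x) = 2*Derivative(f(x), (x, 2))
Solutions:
 f(x) = C1*sin(sqrt(2)*x/2) + C2*cos(sqrt(2)*x/2)


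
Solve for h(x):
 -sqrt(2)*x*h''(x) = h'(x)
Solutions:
 h(x) = C1 + C2*x^(1 - sqrt(2)/2)


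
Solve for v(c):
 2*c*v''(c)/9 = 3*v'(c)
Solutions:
 v(c) = C1 + C2*c^(29/2)


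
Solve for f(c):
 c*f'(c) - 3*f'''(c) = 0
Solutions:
 f(c) = C1 + Integral(C2*airyai(3^(2/3)*c/3) + C3*airybi(3^(2/3)*c/3), c)


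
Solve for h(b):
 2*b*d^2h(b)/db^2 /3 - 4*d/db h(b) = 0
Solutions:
 h(b) = C1 + C2*b^7


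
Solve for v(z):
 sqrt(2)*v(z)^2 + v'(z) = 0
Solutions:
 v(z) = 1/(C1 + sqrt(2)*z)


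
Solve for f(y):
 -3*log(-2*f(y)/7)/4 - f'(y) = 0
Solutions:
 4*Integral(1/(log(-_y) - log(7) + log(2)), (_y, f(y)))/3 = C1 - y


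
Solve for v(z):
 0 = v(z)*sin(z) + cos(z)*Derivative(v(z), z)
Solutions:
 v(z) = C1*cos(z)


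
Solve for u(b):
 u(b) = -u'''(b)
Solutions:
 u(b) = C3*exp(-b) + (C1*sin(sqrt(3)*b/2) + C2*cos(sqrt(3)*b/2))*exp(b/2)


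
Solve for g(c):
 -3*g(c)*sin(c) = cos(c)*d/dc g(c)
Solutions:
 g(c) = C1*cos(c)^3


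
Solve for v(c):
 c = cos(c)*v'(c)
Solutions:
 v(c) = C1 + Integral(c/cos(c), c)


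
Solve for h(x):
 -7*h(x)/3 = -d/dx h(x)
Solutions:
 h(x) = C1*exp(7*x/3)


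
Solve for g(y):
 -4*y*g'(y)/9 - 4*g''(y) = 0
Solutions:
 g(y) = C1 + C2*erf(sqrt(2)*y/6)


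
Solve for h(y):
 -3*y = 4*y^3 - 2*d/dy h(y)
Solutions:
 h(y) = C1 + y^4/2 + 3*y^2/4


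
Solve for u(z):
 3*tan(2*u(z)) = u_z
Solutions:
 u(z) = -asin(C1*exp(6*z))/2 + pi/2
 u(z) = asin(C1*exp(6*z))/2


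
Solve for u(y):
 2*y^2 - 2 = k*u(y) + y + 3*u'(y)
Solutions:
 u(y) = C1*exp(-k*y/3) + 2*y^2/k - y/k - 2/k - 12*y/k^2 + 3/k^2 + 36/k^3


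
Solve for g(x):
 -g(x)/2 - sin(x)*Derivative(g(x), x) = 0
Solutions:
 g(x) = C1*(cos(x) + 1)^(1/4)/(cos(x) - 1)^(1/4)


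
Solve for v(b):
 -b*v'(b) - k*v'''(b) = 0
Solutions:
 v(b) = C1 + Integral(C2*airyai(b*(-1/k)^(1/3)) + C3*airybi(b*(-1/k)^(1/3)), b)


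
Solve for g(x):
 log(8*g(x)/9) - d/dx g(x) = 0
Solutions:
 -Integral(1/(log(_y) - 2*log(3) + 3*log(2)), (_y, g(x))) = C1 - x


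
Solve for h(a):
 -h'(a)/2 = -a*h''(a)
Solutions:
 h(a) = C1 + C2*a^(3/2)


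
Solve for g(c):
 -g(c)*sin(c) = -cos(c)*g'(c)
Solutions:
 g(c) = C1/cos(c)


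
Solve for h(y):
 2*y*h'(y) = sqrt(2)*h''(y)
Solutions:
 h(y) = C1 + C2*erfi(2^(3/4)*y/2)


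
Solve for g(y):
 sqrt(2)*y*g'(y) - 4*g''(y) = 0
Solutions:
 g(y) = C1 + C2*erfi(2^(3/4)*y/4)


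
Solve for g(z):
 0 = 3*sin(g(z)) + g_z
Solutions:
 g(z) = -acos((-C1 - exp(6*z))/(C1 - exp(6*z))) + 2*pi
 g(z) = acos((-C1 - exp(6*z))/(C1 - exp(6*z)))


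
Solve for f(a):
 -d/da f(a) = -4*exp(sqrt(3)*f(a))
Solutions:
 f(a) = sqrt(3)*(2*log(-1/(C1 + 4*a)) - log(3))/6


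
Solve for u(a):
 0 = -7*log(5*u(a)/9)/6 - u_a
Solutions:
 -6*Integral(1/(-log(_y) - log(5) + 2*log(3)), (_y, u(a)))/7 = C1 - a


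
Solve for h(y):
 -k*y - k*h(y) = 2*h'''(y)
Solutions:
 h(y) = C1*exp(2^(2/3)*y*(-k)^(1/3)/2) + C2*exp(2^(2/3)*y*(-k)^(1/3)*(-1 + sqrt(3)*I)/4) + C3*exp(-2^(2/3)*y*(-k)^(1/3)*(1 + sqrt(3)*I)/4) - y


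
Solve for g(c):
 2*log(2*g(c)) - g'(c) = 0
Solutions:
 -Integral(1/(log(_y) + log(2)), (_y, g(c)))/2 = C1 - c


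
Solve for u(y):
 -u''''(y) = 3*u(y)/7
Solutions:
 u(y) = (C1*sin(sqrt(2)*3^(1/4)*7^(3/4)*y/14) + C2*cos(sqrt(2)*3^(1/4)*7^(3/4)*y/14))*exp(-sqrt(2)*3^(1/4)*7^(3/4)*y/14) + (C3*sin(sqrt(2)*3^(1/4)*7^(3/4)*y/14) + C4*cos(sqrt(2)*3^(1/4)*7^(3/4)*y/14))*exp(sqrt(2)*3^(1/4)*7^(3/4)*y/14)


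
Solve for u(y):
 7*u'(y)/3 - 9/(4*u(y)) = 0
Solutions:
 u(y) = -sqrt(C1 + 378*y)/14
 u(y) = sqrt(C1 + 378*y)/14


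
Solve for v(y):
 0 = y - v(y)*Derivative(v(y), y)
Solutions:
 v(y) = -sqrt(C1 + y^2)
 v(y) = sqrt(C1 + y^2)


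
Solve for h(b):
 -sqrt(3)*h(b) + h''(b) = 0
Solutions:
 h(b) = C1*exp(-3^(1/4)*b) + C2*exp(3^(1/4)*b)


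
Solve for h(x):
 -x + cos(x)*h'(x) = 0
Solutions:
 h(x) = C1 + Integral(x/cos(x), x)


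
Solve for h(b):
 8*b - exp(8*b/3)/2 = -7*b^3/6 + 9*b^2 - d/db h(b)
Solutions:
 h(b) = C1 - 7*b^4/24 + 3*b^3 - 4*b^2 + 3*exp(8*b/3)/16


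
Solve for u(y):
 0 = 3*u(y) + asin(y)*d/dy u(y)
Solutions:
 u(y) = C1*exp(-3*Integral(1/asin(y), y))


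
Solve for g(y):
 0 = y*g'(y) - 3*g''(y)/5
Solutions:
 g(y) = C1 + C2*erfi(sqrt(30)*y/6)


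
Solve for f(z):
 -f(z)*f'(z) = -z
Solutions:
 f(z) = -sqrt(C1 + z^2)
 f(z) = sqrt(C1 + z^2)


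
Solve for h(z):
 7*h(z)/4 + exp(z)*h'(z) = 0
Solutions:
 h(z) = C1*exp(7*exp(-z)/4)


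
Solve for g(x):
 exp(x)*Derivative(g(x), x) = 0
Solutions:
 g(x) = C1


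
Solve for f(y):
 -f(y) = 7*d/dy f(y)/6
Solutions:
 f(y) = C1*exp(-6*y/7)


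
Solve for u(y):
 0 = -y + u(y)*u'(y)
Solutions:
 u(y) = -sqrt(C1 + y^2)
 u(y) = sqrt(C1 + y^2)


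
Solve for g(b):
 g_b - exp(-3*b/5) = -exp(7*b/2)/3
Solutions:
 g(b) = C1 - 2*exp(7*b/2)/21 - 5*exp(-3*b/5)/3


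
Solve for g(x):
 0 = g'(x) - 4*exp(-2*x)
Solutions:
 g(x) = C1 - 2*exp(-2*x)


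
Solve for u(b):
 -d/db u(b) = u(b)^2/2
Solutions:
 u(b) = 2/(C1 + b)


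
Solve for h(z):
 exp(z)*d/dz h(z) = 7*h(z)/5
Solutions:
 h(z) = C1*exp(-7*exp(-z)/5)


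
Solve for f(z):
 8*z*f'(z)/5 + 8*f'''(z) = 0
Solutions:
 f(z) = C1 + Integral(C2*airyai(-5^(2/3)*z/5) + C3*airybi(-5^(2/3)*z/5), z)


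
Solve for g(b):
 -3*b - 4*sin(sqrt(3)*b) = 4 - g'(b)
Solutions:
 g(b) = C1 + 3*b^2/2 + 4*b - 4*sqrt(3)*cos(sqrt(3)*b)/3


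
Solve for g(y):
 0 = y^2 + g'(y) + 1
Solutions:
 g(y) = C1 - y^3/3 - y


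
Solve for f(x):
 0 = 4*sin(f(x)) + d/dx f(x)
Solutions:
 f(x) = -acos((-C1 - exp(8*x))/(C1 - exp(8*x))) + 2*pi
 f(x) = acos((-C1 - exp(8*x))/(C1 - exp(8*x)))


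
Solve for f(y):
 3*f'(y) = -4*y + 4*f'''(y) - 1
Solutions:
 f(y) = C1 + C2*exp(-sqrt(3)*y/2) + C3*exp(sqrt(3)*y/2) - 2*y^2/3 - y/3


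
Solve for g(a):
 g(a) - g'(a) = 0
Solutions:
 g(a) = C1*exp(a)


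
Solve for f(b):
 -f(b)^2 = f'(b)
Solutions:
 f(b) = 1/(C1 + b)


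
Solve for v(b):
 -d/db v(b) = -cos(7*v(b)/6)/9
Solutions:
 -b/9 - 3*log(sin(7*v(b)/6) - 1)/7 + 3*log(sin(7*v(b)/6) + 1)/7 = C1


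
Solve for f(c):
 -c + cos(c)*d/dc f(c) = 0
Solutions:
 f(c) = C1 + Integral(c/cos(c), c)


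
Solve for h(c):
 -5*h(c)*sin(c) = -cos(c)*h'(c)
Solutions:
 h(c) = C1/cos(c)^5


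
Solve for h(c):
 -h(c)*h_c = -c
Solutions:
 h(c) = -sqrt(C1 + c^2)
 h(c) = sqrt(C1 + c^2)


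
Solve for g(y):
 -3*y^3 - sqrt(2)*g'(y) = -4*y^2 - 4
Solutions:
 g(y) = C1 - 3*sqrt(2)*y^4/8 + 2*sqrt(2)*y^3/3 + 2*sqrt(2)*y


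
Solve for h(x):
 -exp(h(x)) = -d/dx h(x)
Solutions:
 h(x) = log(-1/(C1 + x))


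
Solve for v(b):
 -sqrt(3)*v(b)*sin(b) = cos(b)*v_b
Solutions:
 v(b) = C1*cos(b)^(sqrt(3))


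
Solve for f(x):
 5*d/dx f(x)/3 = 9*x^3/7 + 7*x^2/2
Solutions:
 f(x) = C1 + 27*x^4/140 + 7*x^3/10


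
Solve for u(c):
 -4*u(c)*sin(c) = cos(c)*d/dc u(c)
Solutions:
 u(c) = C1*cos(c)^4


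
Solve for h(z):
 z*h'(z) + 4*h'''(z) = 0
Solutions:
 h(z) = C1 + Integral(C2*airyai(-2^(1/3)*z/2) + C3*airybi(-2^(1/3)*z/2), z)


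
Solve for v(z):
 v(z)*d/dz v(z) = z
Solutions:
 v(z) = -sqrt(C1 + z^2)
 v(z) = sqrt(C1 + z^2)


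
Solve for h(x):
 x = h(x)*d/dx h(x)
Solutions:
 h(x) = -sqrt(C1 + x^2)
 h(x) = sqrt(C1 + x^2)


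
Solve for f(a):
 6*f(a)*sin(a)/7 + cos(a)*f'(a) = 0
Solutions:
 f(a) = C1*cos(a)^(6/7)


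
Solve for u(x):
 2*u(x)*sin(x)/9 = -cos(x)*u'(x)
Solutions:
 u(x) = C1*cos(x)^(2/9)


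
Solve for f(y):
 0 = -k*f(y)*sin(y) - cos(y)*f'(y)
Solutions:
 f(y) = C1*exp(k*log(cos(y)))


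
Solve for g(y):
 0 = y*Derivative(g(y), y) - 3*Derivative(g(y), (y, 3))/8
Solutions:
 g(y) = C1 + Integral(C2*airyai(2*3^(2/3)*y/3) + C3*airybi(2*3^(2/3)*y/3), y)


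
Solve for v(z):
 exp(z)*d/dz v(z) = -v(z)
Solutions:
 v(z) = C1*exp(exp(-z))


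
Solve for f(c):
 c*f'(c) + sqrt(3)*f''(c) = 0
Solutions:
 f(c) = C1 + C2*erf(sqrt(2)*3^(3/4)*c/6)


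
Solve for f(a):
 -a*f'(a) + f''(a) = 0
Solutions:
 f(a) = C1 + C2*erfi(sqrt(2)*a/2)


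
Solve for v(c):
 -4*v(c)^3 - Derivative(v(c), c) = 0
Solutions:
 v(c) = -sqrt(2)*sqrt(-1/(C1 - 4*c))/2
 v(c) = sqrt(2)*sqrt(-1/(C1 - 4*c))/2


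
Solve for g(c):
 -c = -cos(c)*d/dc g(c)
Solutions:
 g(c) = C1 + Integral(c/cos(c), c)


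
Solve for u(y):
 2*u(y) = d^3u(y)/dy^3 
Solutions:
 u(y) = C3*exp(2^(1/3)*y) + (C1*sin(2^(1/3)*sqrt(3)*y/2) + C2*cos(2^(1/3)*sqrt(3)*y/2))*exp(-2^(1/3)*y/2)


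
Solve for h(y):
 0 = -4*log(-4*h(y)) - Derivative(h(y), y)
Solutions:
 Integral(1/(log(-_y) + 2*log(2)), (_y, h(y)))/4 = C1 - y


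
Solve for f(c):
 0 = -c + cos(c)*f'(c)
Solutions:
 f(c) = C1 + Integral(c/cos(c), c)


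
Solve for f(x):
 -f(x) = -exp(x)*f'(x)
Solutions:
 f(x) = C1*exp(-exp(-x))


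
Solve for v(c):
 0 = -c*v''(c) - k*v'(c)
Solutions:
 v(c) = C1 + c^(1 - re(k))*(C2*sin(log(c)*Abs(im(k))) + C3*cos(log(c)*im(k)))


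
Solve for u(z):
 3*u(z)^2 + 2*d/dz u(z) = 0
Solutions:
 u(z) = 2/(C1 + 3*z)


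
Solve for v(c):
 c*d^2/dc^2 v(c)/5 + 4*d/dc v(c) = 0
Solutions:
 v(c) = C1 + C2/c^19
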